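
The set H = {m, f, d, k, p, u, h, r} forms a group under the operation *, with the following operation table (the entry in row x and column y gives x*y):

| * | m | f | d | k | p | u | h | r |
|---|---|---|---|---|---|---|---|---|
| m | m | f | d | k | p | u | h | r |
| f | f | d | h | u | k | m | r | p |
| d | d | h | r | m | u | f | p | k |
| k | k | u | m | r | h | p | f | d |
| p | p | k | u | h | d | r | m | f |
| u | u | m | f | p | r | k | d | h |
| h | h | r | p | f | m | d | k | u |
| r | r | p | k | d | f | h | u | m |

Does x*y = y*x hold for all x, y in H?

Yes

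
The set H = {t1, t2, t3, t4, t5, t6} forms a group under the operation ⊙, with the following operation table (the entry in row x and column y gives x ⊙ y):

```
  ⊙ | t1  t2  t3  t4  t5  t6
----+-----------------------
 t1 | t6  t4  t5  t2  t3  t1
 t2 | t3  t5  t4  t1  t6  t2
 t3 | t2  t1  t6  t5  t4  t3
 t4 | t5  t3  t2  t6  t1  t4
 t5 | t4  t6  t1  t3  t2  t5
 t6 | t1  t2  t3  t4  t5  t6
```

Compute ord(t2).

3

The identity element is t6 (its row matches the header).
t2^1 = t2
t2^2 = t2 ⊙ t2 = t5
t2^3 = t5 ⊙ t2 = t6
The first power of t2 equal to the identity is t2^3, so ord(t2) = 3.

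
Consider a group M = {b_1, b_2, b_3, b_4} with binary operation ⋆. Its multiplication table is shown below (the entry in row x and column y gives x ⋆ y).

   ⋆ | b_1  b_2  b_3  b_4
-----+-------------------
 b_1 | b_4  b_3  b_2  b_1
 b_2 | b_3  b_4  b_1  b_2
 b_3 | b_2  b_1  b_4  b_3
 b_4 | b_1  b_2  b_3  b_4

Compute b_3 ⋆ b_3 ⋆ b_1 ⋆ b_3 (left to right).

b_2

b_3 ⋆ b_3 = b_4
b_4 ⋆ b_1 = b_1
b_1 ⋆ b_3 = b_2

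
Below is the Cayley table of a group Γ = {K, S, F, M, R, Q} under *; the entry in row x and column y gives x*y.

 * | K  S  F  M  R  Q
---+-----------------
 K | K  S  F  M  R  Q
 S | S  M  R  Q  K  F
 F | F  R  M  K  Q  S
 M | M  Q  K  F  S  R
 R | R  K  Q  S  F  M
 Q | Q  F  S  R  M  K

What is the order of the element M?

3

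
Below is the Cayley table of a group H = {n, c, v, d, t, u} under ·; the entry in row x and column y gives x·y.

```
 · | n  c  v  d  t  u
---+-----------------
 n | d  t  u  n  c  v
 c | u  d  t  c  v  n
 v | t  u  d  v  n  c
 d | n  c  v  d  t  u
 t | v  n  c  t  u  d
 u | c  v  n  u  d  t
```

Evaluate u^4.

u^1 = u
u^2 = u·u = t
u^3 = t·u = d
u^4 = d·u = u

u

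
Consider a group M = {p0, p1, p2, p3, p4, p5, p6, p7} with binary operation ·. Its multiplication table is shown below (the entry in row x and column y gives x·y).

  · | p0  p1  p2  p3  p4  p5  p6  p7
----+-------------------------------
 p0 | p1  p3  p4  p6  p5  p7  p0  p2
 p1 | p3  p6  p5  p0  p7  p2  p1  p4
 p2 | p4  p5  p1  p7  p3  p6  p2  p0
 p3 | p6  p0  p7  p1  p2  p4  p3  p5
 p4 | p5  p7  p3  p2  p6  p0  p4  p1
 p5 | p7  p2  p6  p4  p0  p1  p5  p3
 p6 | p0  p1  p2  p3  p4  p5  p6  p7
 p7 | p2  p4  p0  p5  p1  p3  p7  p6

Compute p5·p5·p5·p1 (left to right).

p5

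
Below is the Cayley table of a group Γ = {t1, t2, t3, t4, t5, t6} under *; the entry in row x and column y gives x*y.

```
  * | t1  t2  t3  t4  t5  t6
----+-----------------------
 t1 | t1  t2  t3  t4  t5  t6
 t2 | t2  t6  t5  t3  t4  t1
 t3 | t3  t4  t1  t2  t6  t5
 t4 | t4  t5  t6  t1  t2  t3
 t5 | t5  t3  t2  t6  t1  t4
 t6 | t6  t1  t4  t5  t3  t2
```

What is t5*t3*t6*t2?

t2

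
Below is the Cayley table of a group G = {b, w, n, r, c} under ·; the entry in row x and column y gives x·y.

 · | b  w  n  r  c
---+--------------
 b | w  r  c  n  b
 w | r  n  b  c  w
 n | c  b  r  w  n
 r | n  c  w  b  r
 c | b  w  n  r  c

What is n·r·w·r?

n·r = w
w·w = n
n·r = w

w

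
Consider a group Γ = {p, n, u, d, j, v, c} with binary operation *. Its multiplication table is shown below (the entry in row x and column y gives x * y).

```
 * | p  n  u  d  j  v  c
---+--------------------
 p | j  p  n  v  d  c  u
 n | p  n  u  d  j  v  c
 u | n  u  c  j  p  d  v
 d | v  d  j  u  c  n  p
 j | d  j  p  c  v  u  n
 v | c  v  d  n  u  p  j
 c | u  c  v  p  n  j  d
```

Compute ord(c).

7

The identity element is n (its row matches the header).
c^1 = c
c^2 = c * c = d
c^3 = d * c = p
c^4 = p * c = u
c^5 = u * c = v
c^6 = v * c = j
c^7 = j * c = n
The first power of c equal to the identity is c^7, so ord(c) = 7.
(Structurally, Γ here is isomorphic to the cyclic group Z_7.)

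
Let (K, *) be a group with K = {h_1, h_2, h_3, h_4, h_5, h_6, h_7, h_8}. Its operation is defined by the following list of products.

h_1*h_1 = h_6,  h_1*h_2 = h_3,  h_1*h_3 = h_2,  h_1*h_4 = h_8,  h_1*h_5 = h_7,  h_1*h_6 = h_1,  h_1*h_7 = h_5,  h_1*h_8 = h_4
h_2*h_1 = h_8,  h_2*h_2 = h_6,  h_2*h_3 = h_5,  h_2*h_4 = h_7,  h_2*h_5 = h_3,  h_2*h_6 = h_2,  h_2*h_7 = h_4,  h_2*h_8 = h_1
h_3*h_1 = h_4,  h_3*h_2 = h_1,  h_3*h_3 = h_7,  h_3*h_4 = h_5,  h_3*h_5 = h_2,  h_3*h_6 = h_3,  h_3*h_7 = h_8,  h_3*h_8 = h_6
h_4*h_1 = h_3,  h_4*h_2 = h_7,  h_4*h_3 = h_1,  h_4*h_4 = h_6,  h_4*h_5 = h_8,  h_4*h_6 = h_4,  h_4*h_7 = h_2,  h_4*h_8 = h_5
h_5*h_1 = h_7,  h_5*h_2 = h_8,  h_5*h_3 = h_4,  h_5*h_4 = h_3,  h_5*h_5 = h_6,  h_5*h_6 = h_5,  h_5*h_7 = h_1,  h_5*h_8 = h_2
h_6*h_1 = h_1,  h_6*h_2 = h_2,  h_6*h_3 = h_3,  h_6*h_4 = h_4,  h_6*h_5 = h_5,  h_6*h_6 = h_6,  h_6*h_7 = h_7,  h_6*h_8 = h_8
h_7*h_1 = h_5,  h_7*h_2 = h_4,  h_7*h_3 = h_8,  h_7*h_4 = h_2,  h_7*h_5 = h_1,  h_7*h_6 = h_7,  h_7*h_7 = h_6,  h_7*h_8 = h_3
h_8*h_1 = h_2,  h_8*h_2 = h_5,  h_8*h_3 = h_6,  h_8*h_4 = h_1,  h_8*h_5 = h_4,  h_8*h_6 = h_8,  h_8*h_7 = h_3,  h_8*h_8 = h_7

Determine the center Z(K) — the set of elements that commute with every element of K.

{h_6, h_7}

An element z is central iff its row equals its column in the table.
For h_5: h_5 * h_3 = h_4 ≠ h_2 = h_3 * h_5, so h_5 ∉ Z.
Checking each element this way leaves Z(K) = {h_6, h_7}.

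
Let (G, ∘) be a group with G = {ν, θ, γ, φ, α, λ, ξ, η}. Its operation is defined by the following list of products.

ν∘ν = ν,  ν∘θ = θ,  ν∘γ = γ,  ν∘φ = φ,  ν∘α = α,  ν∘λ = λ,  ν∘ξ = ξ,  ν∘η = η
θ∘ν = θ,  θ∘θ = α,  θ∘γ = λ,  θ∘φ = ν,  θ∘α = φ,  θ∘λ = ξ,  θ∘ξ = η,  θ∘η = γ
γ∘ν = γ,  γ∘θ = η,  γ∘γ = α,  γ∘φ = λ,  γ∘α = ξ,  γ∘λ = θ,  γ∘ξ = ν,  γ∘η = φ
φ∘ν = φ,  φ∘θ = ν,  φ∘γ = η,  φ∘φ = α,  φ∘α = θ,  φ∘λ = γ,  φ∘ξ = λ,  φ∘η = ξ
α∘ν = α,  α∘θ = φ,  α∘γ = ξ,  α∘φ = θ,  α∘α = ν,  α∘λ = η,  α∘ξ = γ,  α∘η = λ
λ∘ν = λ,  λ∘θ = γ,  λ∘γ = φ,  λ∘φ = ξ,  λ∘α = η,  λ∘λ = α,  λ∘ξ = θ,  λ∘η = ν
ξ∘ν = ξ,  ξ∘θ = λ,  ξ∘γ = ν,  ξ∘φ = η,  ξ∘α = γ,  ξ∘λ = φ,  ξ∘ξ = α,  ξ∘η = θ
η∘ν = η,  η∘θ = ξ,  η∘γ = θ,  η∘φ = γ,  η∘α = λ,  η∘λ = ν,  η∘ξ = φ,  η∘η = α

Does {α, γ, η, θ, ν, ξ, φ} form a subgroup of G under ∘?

No

α ∘ η = λ, which is not in {α, γ, η, θ, ν, ξ, φ}.
The subset is not closed under ∘, so it is not a subgroup.
(Structurally, G here is isomorphic to the quaternion group Q_8.)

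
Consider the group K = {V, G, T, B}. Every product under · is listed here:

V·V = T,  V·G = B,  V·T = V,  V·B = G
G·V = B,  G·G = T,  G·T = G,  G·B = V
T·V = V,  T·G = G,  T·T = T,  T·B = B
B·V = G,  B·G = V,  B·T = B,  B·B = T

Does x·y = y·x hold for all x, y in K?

Check whether the table is symmetric across its main diagonal.
Every entry (row x, col y) equals the entry (row y, col x), so K is abelian.

Yes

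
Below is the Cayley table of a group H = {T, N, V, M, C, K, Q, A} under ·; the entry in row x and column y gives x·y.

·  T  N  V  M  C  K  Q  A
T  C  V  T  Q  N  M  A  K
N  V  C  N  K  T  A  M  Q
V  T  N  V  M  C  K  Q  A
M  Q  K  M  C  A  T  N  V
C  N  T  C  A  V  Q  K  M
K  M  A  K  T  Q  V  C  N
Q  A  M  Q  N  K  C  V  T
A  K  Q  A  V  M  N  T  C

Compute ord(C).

The identity element is V (its row matches the header).
C^1 = C
C^2 = C·C = V
The first power of C equal to the identity is C^2, so ord(C) = 2.
(Structurally, H here is isomorphic to Z_2 x Z_4.)

2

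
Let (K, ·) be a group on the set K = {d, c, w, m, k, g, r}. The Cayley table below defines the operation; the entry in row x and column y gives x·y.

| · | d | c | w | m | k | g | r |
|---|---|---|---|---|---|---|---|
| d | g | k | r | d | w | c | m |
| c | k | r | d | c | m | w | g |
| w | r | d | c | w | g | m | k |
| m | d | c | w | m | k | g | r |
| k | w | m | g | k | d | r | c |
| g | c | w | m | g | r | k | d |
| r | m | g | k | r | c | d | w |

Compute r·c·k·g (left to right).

d

r·c = g
g·k = r
r·g = d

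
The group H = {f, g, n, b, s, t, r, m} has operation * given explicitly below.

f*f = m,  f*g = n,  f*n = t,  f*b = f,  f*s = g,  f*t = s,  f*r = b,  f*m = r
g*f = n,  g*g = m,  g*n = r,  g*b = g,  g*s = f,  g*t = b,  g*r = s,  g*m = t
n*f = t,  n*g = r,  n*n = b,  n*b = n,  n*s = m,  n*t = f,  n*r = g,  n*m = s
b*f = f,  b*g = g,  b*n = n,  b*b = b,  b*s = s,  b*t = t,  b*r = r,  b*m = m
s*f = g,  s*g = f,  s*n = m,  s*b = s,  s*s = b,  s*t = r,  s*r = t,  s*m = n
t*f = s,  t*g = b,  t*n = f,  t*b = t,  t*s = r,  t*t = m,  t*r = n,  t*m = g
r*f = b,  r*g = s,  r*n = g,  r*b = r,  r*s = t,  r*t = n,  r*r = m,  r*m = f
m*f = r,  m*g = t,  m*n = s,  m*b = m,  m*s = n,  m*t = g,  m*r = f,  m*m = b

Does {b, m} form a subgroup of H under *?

Yes

{b, m} contains the identity b.
Checking products: every product of two elements of {b, m} (read from the table) lies in {b, m}, so the set is closed.
In a finite group, a nonempty closed subset is a subgroup. So {b, m} ≤ H.
(Structurally, H here is isomorphic to Z_2 x Z_4.)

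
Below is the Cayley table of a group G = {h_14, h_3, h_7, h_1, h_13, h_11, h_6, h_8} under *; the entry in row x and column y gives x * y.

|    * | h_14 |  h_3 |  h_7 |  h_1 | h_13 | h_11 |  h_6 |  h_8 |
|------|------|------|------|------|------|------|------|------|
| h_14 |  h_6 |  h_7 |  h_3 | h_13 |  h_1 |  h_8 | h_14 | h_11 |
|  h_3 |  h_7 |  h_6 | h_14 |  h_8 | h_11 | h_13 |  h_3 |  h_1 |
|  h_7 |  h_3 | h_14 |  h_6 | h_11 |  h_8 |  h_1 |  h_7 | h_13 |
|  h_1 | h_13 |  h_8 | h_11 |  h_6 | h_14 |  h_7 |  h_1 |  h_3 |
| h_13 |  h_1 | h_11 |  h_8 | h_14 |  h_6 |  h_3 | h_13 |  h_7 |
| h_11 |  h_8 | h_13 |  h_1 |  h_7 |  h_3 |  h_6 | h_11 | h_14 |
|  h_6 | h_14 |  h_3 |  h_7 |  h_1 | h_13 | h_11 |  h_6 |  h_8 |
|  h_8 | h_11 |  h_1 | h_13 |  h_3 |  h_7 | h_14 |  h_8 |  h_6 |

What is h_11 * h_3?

Read row h_11, column h_3: h_11 * h_3 = h_13.

h_13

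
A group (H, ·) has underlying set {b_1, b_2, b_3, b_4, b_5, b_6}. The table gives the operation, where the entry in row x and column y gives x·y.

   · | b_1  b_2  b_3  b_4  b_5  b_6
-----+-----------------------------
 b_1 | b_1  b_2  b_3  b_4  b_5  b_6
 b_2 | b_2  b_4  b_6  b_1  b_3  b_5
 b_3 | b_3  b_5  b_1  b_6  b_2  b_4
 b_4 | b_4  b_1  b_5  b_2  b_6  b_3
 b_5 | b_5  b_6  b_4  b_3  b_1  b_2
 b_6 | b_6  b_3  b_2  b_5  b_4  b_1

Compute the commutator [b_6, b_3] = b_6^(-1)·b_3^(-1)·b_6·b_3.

Identity is b_1; from the table b_6^(-1) = b_6 and b_3^(-1) = b_3.
b_6·b_3 = b_2
b_2·b_6 = b_5
b_5·b_3 = b_4

b_4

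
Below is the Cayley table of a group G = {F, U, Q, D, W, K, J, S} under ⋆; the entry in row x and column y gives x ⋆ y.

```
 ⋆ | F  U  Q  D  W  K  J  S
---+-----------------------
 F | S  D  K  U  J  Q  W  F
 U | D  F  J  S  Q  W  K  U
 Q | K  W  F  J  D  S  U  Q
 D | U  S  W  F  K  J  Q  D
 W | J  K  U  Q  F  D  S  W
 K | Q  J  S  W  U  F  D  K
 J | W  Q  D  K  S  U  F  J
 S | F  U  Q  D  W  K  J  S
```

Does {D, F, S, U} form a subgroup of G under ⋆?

Yes

{D, F, S, U} contains the identity S.
Checking products: every product of two elements of {D, F, S, U} (read from the table) lies in {D, F, S, U}, so the set is closed.
In a finite group, a nonempty closed subset is a subgroup. So {D, F, S, U} ≤ G.
(Structurally, G here is isomorphic to the quaternion group Q_8.)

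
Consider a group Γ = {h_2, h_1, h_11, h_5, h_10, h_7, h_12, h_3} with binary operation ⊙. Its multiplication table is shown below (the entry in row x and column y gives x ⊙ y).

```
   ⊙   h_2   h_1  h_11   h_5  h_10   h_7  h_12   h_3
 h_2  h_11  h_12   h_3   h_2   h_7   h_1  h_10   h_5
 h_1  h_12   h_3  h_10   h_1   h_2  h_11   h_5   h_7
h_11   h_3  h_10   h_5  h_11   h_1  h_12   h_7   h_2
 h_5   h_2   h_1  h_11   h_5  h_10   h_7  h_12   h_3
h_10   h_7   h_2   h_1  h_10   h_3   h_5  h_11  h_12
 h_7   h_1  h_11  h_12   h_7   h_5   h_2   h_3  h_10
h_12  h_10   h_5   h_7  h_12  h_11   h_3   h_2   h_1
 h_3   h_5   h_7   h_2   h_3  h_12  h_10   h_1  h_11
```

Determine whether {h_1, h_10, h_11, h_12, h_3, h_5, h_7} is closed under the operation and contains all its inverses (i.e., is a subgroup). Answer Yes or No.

No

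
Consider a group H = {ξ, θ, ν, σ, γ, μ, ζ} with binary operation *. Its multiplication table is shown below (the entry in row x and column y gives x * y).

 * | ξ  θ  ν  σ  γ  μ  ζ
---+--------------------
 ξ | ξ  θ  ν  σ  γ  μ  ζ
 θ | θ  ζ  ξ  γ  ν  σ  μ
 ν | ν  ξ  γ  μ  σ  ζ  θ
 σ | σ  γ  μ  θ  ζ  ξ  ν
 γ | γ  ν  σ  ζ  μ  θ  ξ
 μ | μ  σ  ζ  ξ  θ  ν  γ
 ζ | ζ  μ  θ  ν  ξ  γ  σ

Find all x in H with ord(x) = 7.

{γ, ζ, θ, μ, ν, σ}

Identity is ξ. Compute the order of each non-identity element by repeated multiplication:
  θ: θ → ζ → μ → σ → γ → ν → ξ  (order 7)
  ν: ν → γ → σ → μ → ζ → θ → ξ  (order 7)
  σ: σ → θ → γ → ζ → ν → μ → ξ  (order 7)
  γ: γ → μ → θ → ν → σ → ζ → ξ  (order 7)
  μ: μ → ν → ζ → γ → θ → σ → ξ  (order 7)
  ζ: ζ → σ → ν → θ → μ → γ → ξ  (order 7)
Elements of order 7: {γ, ζ, θ, μ, ν, σ}.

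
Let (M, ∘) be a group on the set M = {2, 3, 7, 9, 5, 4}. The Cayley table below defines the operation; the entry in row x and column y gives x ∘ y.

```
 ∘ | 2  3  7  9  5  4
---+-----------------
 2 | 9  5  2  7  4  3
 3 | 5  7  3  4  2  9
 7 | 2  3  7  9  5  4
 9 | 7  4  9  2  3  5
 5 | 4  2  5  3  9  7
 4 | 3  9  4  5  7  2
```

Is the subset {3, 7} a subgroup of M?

{3, 7} contains the identity 7.
Checking products: every product of two elements of {3, 7} (read from the table) lies in {3, 7}, so the set is closed.
In a finite group, a nonempty closed subset is a subgroup. So {3, 7} ≤ M.

Yes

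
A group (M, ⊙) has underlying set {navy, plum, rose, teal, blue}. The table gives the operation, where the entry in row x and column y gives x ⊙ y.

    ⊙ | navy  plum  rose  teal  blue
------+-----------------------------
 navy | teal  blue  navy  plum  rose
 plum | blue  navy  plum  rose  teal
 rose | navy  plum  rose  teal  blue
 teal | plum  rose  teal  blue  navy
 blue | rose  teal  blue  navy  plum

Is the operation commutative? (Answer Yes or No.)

Check whether the table is symmetric across its main diagonal.
Every entry (row x, col y) equals the entry (row y, col x), so M is abelian.

Yes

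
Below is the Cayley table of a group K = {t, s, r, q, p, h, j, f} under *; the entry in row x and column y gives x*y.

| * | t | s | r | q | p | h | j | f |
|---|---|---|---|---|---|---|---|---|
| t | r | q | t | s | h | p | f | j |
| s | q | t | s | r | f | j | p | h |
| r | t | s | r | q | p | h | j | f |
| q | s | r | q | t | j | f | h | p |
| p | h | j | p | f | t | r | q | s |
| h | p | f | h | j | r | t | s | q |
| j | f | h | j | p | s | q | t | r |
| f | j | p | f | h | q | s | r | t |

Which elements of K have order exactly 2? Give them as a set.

Identity is r. Compute the order of each non-identity element by repeated multiplication:
  t: t → r  (order 2)
  s: s → t → q → r  (order 4)
  q: q → t → s → r  (order 4)
  p: p → t → h → r  (order 4)
  h: h → t → p → r  (order 4)
  j: j → t → f → r  (order 4)
  f: f → t → j → r  (order 4)
Elements of order 2: {t}.

{t}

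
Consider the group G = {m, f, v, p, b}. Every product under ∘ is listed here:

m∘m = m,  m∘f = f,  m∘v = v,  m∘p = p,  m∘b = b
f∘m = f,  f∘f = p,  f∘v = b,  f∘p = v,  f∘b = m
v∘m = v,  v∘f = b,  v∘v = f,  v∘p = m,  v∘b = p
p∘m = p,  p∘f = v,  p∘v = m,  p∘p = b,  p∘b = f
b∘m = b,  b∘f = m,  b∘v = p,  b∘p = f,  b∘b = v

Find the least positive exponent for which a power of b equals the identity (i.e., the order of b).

The identity element is m (its row matches the header).
b^1 = b
b^2 = b ∘ b = v
b^3 = v ∘ b = p
b^4 = p ∘ b = f
b^5 = f ∘ b = m
The first power of b equal to the identity is b^5, so ord(b) = 5.
(Structurally, G here is isomorphic to the cyclic group Z_5.)

5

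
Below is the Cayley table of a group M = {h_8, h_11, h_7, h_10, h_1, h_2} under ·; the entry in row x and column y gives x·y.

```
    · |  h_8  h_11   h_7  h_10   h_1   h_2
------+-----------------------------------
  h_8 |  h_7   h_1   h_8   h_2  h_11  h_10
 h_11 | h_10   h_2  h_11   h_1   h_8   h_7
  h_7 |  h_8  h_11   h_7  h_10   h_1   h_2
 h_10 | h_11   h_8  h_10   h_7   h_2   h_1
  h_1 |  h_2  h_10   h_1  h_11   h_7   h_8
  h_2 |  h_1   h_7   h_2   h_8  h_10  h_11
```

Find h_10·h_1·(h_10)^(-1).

The identity is h_7. In row h_10, the entry h_7 sits in column h_10, so h_10^(-1) = h_10.
h_10·h_1 = h_2
h_2·h_10 = h_8
(Structurally, M here is isomorphic to the symmetric group S_3.)

h_8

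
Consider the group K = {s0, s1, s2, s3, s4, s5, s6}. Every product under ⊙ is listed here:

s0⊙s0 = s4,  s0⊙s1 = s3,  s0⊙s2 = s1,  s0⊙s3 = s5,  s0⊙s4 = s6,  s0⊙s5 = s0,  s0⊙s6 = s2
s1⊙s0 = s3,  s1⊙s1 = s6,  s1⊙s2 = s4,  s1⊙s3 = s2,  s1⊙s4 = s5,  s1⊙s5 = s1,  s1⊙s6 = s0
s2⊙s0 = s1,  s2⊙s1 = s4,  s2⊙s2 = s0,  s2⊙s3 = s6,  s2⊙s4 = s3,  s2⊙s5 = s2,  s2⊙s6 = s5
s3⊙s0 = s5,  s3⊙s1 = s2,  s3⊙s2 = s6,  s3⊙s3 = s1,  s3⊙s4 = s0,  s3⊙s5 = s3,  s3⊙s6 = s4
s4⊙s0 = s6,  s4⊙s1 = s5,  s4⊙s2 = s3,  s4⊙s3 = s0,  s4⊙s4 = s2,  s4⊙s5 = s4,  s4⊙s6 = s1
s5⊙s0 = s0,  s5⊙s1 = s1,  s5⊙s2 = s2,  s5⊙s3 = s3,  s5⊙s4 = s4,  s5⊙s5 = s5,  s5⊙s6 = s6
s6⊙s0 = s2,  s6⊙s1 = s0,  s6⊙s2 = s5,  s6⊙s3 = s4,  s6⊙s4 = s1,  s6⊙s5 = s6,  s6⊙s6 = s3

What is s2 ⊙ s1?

Read row s2, column s1: s2 ⊙ s1 = s4.
(Structurally, K here is isomorphic to the cyclic group Z_7.)

s4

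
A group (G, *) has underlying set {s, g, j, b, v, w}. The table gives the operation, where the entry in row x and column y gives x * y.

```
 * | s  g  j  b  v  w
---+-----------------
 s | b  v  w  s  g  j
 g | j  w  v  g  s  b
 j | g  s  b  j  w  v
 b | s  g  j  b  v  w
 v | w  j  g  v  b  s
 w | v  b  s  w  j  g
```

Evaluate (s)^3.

s

s^1 = s
s^2 = s * s = b
s^3 = b * s = s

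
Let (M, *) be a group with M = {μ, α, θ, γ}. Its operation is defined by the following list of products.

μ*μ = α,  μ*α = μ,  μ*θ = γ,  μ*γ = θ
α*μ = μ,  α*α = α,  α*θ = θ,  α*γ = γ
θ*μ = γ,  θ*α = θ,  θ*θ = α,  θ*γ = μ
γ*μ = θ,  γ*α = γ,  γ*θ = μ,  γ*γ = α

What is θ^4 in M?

α

θ^1 = θ
θ^2 = θ * θ = α
θ^3 = α * θ = θ
θ^4 = θ * θ = α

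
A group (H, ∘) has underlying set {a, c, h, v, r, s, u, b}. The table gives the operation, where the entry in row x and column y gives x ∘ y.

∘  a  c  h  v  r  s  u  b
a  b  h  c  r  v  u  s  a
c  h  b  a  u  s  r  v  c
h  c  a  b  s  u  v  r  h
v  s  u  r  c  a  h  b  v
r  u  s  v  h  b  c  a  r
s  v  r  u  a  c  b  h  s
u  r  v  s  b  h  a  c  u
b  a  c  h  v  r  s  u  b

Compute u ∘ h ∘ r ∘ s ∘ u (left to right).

a

u ∘ h = s
s ∘ r = c
c ∘ s = r
r ∘ u = a
(Structurally, H here is isomorphic to the dihedral group D_4.)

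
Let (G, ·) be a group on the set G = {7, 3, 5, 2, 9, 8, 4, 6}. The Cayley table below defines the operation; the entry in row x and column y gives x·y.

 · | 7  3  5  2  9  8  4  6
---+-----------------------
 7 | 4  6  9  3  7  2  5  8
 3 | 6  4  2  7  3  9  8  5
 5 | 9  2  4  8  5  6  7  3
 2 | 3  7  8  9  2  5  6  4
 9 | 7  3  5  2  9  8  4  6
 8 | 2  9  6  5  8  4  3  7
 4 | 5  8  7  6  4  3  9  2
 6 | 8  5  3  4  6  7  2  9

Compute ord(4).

The identity element is 9 (its row matches the header).
4^1 = 4
4^2 = 4·4 = 9
The first power of 4 equal to the identity is 4^2, so ord(4) = 2.
(Structurally, G here is isomorphic to Z_2 x Z_4.)

2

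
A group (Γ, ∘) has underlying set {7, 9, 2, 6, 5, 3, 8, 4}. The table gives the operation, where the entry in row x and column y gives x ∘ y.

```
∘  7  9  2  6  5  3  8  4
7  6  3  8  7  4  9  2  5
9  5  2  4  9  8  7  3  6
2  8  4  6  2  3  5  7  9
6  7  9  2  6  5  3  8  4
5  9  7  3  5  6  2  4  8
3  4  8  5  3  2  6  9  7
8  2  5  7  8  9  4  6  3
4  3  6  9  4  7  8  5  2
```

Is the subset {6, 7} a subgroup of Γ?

Yes

{6, 7} contains the identity 6.
Checking products: every product of two elements of {6, 7} (read from the table) lies in {6, 7}, so the set is closed.
In a finite group, a nonempty closed subset is a subgroup. So {6, 7} ≤ Γ.
(Structurally, Γ here is isomorphic to the dihedral group D_4.)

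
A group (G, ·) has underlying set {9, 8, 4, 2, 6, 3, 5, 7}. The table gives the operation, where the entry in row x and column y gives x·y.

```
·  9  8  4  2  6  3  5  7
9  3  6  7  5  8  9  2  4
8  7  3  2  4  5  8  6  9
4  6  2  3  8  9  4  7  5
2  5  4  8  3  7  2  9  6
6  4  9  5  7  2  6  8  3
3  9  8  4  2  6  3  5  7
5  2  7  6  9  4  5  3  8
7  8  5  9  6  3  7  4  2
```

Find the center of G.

An element z is central iff its row equals its column in the table.
For 7: 7·9 = 8 ≠ 4 = 9·7, so 7 ∉ Z.
Checking each element this way leaves Z(G) = {2, 3}.

{2, 3}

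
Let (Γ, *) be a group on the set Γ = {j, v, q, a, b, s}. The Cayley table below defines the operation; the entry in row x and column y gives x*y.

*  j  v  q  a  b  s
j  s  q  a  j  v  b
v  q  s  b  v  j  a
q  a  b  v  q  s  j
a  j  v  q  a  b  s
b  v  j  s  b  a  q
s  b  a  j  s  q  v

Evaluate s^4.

s^1 = s
s^2 = s*s = v
s^3 = v*s = a
s^4 = a*s = s

s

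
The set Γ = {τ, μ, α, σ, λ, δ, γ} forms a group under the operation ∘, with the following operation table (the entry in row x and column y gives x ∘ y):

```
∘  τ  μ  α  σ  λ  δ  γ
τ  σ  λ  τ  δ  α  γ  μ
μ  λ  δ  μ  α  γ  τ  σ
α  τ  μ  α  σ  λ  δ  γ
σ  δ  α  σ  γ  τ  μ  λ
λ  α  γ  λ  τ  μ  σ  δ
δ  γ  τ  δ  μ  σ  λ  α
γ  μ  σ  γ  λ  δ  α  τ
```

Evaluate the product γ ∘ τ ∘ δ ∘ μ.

γ ∘ τ = μ
μ ∘ δ = τ
τ ∘ μ = λ

λ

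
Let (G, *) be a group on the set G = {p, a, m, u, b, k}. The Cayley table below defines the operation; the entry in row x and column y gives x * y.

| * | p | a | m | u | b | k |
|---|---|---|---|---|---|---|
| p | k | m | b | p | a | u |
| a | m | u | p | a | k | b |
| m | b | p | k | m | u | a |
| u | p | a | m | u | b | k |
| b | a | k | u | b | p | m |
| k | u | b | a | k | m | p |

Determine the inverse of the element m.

First locate the identity: row u matches the header, so u is the identity.
Scan row m for u: m * b = u. Hence m^(-1) = b.
(Structurally, G here is isomorphic to the cyclic group Z_6.)

b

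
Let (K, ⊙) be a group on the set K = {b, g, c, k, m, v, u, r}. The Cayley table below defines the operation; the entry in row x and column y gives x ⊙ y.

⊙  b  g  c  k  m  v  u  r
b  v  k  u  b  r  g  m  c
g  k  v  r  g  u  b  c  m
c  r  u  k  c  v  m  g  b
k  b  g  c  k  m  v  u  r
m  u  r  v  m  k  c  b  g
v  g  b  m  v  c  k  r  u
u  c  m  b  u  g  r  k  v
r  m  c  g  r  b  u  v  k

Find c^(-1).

c

First locate the identity: row k matches the header, so k is the identity.
Scan row c for k: c ⊙ c = k. Hence c^(-1) = c.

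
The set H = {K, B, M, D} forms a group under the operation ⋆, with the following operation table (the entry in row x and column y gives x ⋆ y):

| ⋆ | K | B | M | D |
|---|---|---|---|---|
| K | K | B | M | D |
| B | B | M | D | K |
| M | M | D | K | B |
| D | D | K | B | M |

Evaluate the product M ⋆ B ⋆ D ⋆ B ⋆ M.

M ⋆ B = D
D ⋆ D = M
M ⋆ B = D
D ⋆ M = B

B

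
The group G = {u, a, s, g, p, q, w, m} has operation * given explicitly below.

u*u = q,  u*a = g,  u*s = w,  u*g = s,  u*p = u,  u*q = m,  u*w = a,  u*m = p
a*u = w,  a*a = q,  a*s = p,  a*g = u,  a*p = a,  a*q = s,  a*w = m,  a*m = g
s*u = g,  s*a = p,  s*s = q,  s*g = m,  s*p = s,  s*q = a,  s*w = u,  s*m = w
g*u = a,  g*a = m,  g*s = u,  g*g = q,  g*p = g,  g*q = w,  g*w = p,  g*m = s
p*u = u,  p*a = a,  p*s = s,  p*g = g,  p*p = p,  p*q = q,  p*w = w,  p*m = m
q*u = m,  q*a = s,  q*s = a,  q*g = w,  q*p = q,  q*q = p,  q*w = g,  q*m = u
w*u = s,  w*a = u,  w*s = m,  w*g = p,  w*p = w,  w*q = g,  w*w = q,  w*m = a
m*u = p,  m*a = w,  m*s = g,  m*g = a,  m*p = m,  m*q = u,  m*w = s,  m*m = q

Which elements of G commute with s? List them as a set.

Compare row s with column s entry by entry.
a*s = p = s*a, so a commutes with s.
w*s = m but s*w = u, so w does not.
Collecting the elements that commute with s: C(s) = {a, p, q, s}.

{a, p, q, s}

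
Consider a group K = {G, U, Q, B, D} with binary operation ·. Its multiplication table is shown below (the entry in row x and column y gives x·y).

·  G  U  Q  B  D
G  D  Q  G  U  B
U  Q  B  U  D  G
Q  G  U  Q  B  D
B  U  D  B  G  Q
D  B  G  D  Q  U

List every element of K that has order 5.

Identity is Q. Compute the order of each non-identity element by repeated multiplication:
  G: G → D → B → U → Q  (order 5)
  U: U → B → D → G → Q  (order 5)
  B: B → G → U → D → Q  (order 5)
  D: D → U → G → B → Q  (order 5)
Elements of order 5: {B, D, G, U}.

{B, D, G, U}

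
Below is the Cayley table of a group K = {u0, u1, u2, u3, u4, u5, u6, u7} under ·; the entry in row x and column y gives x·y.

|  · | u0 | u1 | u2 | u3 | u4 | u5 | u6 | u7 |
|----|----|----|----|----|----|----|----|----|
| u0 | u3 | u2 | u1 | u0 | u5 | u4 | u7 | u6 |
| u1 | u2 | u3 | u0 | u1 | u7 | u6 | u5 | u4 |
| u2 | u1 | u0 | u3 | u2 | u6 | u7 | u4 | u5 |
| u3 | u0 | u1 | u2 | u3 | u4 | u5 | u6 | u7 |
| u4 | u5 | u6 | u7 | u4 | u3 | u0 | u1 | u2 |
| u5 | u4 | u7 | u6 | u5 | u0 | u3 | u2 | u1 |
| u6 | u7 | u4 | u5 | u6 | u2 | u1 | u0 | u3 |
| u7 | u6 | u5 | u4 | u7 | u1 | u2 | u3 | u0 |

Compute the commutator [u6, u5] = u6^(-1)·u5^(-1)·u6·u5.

Identity is u3; from the table u6^(-1) = u7 and u5^(-1) = u5.
u7·u5 = u2
u2·u6 = u4
u4·u5 = u0

u0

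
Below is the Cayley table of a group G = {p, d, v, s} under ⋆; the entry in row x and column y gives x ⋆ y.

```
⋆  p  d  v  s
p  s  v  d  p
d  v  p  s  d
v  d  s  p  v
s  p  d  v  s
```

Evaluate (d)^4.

d^1 = d
d^2 = d ⋆ d = p
d^3 = p ⋆ d = v
d^4 = v ⋆ d = s

s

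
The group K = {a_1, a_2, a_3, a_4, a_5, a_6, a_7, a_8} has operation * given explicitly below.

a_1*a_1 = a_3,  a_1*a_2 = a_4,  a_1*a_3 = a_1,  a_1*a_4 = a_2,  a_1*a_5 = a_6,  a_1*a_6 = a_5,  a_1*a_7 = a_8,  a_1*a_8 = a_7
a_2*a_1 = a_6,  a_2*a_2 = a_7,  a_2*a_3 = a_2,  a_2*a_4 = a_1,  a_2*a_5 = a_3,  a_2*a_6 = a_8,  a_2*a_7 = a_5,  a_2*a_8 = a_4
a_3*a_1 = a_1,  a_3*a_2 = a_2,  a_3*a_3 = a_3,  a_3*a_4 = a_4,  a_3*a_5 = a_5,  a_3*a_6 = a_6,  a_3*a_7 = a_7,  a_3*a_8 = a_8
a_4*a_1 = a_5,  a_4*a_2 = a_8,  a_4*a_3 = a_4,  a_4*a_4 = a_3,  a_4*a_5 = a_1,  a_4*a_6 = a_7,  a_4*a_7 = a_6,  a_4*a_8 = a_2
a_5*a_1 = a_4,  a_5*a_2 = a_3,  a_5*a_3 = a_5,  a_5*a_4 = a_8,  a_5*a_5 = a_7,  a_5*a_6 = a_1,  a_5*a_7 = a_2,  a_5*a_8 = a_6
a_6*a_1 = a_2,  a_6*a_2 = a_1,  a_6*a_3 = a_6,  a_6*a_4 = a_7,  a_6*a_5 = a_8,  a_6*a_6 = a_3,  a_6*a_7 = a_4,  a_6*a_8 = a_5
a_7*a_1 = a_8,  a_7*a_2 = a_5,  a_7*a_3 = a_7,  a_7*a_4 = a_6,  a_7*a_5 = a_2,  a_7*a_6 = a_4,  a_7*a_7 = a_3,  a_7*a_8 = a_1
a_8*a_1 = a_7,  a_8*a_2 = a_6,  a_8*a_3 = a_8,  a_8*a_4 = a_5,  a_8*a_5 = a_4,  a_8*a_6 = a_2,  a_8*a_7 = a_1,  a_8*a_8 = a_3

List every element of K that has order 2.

Identity is a_3. Compute the order of each non-identity element by repeated multiplication:
  a_1: a_1 → a_3  (order 2)
  a_2: a_2 → a_7 → a_5 → a_3  (order 4)
  a_4: a_4 → a_3  (order 2)
  a_5: a_5 → a_7 → a_2 → a_3  (order 4)
  a_6: a_6 → a_3  (order 2)
  a_7: a_7 → a_3  (order 2)
  a_8: a_8 → a_3  (order 2)
Elements of order 2: {a_1, a_4, a_6, a_7, a_8}.

{a_1, a_4, a_6, a_7, a_8}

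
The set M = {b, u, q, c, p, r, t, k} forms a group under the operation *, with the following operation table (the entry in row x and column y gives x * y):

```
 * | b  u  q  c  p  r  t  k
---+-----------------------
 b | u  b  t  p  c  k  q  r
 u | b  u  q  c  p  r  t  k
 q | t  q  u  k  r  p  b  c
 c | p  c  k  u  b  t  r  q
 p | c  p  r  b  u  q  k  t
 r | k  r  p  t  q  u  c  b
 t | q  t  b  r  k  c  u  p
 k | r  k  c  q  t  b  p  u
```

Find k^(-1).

First locate the identity: row u matches the header, so u is the identity.
Scan row k for u: k * k = u. Hence k^(-1) = k.
(Structurally, M here is isomorphic to the elementary abelian group (Z_2)^3.)

k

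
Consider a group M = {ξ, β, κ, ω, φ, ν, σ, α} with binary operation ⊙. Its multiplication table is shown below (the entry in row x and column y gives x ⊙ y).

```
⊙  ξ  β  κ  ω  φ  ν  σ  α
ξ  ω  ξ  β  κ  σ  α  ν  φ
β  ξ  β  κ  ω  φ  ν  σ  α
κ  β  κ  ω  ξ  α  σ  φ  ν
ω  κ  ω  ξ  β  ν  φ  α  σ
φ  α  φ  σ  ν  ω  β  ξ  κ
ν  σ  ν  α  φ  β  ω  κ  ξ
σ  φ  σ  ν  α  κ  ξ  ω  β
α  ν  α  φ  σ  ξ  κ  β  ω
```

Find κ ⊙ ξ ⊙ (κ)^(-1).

ξ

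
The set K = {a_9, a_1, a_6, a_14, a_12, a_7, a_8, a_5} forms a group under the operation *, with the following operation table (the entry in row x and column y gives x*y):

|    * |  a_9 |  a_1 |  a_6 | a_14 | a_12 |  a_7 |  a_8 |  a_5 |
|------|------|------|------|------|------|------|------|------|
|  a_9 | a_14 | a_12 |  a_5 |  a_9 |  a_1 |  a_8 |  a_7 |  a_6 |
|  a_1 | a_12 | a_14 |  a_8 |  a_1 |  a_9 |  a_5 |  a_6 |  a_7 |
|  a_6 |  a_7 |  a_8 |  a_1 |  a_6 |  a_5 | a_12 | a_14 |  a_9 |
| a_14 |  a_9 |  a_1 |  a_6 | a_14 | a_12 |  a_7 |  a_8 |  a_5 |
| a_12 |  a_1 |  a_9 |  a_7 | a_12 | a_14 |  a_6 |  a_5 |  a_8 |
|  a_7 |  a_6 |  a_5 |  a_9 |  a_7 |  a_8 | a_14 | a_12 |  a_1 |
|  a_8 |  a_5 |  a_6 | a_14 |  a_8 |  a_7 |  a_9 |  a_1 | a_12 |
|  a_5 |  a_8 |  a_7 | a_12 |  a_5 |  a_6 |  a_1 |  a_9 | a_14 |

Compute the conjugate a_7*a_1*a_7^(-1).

The identity is a_14. In row a_7, the entry a_14 sits in column a_7, so a_7^(-1) = a_7.
a_7*a_1 = a_5
a_5*a_7 = a_1

a_1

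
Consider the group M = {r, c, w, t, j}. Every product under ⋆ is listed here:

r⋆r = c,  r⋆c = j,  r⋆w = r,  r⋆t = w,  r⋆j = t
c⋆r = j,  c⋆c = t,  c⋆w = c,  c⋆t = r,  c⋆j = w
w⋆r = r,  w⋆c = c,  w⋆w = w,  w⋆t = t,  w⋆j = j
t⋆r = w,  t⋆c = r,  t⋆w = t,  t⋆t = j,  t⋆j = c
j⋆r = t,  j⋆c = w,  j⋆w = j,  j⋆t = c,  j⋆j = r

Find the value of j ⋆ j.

r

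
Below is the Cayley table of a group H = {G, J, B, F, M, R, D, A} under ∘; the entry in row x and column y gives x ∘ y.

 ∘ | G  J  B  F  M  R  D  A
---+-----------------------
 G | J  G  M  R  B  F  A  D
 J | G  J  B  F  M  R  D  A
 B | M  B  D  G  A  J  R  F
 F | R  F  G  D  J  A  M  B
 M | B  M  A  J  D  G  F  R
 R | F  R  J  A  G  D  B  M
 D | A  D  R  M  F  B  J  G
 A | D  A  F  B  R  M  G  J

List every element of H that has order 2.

{A, D, G}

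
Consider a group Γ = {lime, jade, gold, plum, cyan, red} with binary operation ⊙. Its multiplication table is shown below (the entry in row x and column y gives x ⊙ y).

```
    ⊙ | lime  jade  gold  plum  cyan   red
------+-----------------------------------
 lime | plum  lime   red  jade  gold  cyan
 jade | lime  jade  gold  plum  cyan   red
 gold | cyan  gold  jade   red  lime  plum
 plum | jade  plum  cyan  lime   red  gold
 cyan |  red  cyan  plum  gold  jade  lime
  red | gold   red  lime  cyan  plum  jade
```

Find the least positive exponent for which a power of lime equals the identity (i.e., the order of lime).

3

The identity element is jade (its row matches the header).
lime^1 = lime
lime^2 = lime ⊙ lime = plum
lime^3 = plum ⊙ lime = jade
The first power of lime equal to the identity is lime^3, so ord(lime) = 3.
(Structurally, Γ here is isomorphic to the symmetric group S_3.)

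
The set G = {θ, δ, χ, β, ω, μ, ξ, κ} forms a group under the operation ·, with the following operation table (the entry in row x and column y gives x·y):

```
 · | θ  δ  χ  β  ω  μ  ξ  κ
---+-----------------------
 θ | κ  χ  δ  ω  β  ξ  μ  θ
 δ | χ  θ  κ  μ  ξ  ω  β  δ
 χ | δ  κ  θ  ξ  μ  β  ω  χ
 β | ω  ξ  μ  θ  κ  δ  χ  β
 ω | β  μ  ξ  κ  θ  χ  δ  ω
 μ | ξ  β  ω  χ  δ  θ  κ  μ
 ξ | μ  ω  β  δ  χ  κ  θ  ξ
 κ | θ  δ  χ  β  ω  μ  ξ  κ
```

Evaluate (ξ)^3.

μ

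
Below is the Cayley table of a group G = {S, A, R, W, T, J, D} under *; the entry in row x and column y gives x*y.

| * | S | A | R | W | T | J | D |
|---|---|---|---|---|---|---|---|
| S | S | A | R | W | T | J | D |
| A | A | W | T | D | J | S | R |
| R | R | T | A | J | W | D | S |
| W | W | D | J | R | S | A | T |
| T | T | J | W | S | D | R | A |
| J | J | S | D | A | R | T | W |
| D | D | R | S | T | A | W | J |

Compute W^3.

W^1 = W
W^2 = W*W = R
W^3 = R*W = J

J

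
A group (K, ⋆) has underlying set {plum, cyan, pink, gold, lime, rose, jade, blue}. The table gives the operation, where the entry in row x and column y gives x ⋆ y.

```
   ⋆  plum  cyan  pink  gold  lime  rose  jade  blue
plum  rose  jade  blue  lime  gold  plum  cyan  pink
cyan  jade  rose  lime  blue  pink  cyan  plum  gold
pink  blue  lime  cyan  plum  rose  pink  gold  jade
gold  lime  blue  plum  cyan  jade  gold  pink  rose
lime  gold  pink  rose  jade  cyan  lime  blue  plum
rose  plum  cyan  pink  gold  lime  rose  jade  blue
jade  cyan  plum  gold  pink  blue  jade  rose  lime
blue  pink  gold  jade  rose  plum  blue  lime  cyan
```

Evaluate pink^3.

lime

pink^1 = pink
pink^2 = pink ⋆ pink = cyan
pink^3 = cyan ⋆ pink = lime
(Structurally, K here is isomorphic to Z_2 x Z_4.)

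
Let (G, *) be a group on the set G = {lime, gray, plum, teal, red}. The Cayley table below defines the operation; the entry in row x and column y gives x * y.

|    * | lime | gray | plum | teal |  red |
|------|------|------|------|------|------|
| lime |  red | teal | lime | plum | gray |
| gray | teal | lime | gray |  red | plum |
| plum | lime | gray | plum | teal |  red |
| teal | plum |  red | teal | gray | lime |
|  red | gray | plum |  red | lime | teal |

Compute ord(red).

5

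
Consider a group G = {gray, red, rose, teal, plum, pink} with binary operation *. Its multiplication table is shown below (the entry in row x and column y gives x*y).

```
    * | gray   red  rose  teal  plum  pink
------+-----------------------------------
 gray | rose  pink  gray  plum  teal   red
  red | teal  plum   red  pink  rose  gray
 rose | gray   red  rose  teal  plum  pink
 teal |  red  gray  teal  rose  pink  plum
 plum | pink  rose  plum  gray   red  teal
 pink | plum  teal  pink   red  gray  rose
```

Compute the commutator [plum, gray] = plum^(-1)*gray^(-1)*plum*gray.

Identity is rose; from the table plum^(-1) = red and gray^(-1) = gray.
red*gray = teal
teal*plum = pink
pink*gray = plum

plum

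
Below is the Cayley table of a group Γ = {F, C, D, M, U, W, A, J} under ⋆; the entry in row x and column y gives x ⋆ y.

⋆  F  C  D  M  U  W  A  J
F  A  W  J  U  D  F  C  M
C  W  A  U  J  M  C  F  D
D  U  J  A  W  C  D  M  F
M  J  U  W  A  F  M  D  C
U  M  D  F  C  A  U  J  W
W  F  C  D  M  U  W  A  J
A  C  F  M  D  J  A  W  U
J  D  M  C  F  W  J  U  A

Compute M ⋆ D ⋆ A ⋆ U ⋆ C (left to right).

M ⋆ D = W
W ⋆ A = A
A ⋆ U = J
J ⋆ C = M

M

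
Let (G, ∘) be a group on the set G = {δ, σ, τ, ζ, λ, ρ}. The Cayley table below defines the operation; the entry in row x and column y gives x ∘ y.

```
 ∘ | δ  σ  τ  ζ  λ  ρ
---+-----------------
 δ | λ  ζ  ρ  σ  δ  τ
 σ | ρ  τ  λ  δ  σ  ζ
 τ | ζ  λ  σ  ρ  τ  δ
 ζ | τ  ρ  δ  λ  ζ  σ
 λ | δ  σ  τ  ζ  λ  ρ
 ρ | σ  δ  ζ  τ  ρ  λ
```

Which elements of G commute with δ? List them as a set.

{δ, λ}

Compare row δ with column δ entry by entry.
ζ ∘ δ = τ but δ ∘ ζ = σ, so ζ does not.
Collecting the elements that commute with δ: C(δ) = {δ, λ}.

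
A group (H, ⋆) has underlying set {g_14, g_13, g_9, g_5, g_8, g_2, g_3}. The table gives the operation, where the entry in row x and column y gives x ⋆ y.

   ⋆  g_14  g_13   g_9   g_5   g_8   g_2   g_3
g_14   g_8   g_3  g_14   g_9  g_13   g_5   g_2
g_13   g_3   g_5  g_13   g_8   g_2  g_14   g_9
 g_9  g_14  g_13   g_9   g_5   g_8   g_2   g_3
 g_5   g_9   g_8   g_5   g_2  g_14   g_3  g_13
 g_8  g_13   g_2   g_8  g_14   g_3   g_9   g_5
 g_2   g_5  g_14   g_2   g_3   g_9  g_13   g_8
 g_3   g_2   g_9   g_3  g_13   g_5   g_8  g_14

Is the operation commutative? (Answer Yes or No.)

Check whether the table is symmetric across its main diagonal.
Every entry (row x, col y) equals the entry (row y, col x), so H is abelian.
(In fact H ≅ the cyclic group Z_7.)

Yes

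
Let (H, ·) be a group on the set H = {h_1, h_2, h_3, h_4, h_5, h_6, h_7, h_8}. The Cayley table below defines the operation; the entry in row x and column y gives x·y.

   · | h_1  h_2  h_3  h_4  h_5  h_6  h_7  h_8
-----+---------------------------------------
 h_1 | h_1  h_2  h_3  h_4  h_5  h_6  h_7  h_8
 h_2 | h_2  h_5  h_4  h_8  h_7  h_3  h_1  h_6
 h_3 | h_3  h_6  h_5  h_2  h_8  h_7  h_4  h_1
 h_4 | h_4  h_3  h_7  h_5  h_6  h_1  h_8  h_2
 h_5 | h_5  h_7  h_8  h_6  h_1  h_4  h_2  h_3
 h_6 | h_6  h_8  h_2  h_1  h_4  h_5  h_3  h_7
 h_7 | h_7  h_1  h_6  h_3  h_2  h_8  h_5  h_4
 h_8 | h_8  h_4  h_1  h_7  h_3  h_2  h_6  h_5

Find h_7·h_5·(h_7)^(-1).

h_5

The identity is h_1. In row h_7, the entry h_1 sits in column h_2, so h_7^(-1) = h_2.
h_7·h_5 = h_2
h_2·h_2 = h_5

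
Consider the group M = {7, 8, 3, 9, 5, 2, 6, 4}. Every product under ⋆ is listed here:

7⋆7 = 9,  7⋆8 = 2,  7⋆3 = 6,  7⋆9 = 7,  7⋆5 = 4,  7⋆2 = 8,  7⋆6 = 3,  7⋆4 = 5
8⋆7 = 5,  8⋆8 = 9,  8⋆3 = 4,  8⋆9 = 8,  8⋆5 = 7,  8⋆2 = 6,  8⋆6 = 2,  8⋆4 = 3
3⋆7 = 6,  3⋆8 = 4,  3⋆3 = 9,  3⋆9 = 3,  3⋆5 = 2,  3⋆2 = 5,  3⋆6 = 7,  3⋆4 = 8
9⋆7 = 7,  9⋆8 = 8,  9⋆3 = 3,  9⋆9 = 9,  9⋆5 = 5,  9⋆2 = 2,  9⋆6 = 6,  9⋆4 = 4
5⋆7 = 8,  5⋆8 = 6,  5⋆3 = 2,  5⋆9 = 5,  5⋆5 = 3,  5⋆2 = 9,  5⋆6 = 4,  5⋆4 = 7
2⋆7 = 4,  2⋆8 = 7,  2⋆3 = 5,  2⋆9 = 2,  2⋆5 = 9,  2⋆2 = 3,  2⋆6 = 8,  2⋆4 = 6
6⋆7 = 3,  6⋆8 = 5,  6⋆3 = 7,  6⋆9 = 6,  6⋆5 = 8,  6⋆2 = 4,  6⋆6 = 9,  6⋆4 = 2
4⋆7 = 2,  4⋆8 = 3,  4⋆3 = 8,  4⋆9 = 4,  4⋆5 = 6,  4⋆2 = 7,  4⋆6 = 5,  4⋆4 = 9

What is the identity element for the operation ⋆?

9

The identity e satisfies e ⋆ x = x for all x, so its row in the table reproduces the column headers.
Row 9 reads: 7, 8, 3, 9, 5, 2, 6, 4 — exactly the header order. So 9 is the identity.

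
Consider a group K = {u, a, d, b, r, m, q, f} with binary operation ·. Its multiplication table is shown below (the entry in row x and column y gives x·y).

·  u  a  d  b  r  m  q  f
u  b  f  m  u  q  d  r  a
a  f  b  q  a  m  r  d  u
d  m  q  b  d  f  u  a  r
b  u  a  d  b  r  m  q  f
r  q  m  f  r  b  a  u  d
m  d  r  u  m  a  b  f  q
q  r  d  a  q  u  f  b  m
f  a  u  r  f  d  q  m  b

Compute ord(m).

2

The identity element is b (its row matches the header).
m^1 = m
m^2 = m·m = b
The first power of m equal to the identity is m^2, so ord(m) = 2.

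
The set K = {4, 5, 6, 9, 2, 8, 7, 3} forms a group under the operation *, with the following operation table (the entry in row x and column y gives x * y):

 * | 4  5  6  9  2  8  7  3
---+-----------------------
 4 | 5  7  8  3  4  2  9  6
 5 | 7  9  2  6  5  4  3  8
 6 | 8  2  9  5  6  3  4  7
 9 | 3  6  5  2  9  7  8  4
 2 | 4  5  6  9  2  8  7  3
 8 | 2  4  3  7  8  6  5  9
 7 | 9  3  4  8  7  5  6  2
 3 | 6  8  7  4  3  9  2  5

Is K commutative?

Yes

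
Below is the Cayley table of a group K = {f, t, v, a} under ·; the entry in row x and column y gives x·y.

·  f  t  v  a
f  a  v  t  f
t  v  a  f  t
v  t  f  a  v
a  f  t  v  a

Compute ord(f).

The identity element is a (its row matches the header).
f^1 = f
f^2 = f·f = a
The first power of f equal to the identity is f^2, so ord(f) = 2.

2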